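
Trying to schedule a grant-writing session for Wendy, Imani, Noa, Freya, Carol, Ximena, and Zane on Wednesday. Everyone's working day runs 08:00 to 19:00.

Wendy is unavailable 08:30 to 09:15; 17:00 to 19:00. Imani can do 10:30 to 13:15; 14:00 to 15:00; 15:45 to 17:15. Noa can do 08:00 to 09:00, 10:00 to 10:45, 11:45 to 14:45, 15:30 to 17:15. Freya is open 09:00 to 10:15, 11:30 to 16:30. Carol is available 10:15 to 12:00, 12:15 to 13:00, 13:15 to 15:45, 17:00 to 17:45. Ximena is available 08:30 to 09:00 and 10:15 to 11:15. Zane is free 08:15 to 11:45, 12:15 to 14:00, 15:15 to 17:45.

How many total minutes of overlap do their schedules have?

0

Wendy free: 08:00-08:30, 09:15-17:00 (invert busy blocks within the working day).
Imani free: 10:30-13:15, 14:00-15:00, 15:45-17:15.
Noa free: 08:00-09:00, 10:00-10:45, 11:45-14:45, 15:30-17:15.
Freya free: 09:00-10:15, 11:30-16:30.
Carol free: 10:15-12:00, 12:15-13:00, 13:15-15:45, 17:00-17:45.
Ximena free: 08:30-09:00, 10:15-11:15.
Zane free: 08:15-11:45, 12:15-14:00, 15:15-17:45.
Wendy ∩ Imani: 10:30-13:15, 14:00-15:00, 15:45-17:00.
Wendy ∩ Imani ∩ Noa: 10:30-10:45, 11:45-13:15, 14:00-14:45, 15:45-17:00.
Wendy ∩ Imani ∩ Noa ∩ Freya: 11:45-13:15, 14:00-14:45, 15:45-16:30.
Wendy ∩ Imani ∩ Noa ∩ Freya ∩ Carol: 11:45-12:00, 12:15-13:00, 14:00-14:45.
Wendy ∩ Imani ∩ Noa ∩ Freya ∩ Carol ∩ Ximena: ∅.
Wendy ∩ Imani ∩ Noa ∩ Freya ∩ Carol ∩ Ximena ∩ Zane: ∅.
There is no time when everyone is free.
There is no common window, so the total is 0 minutes.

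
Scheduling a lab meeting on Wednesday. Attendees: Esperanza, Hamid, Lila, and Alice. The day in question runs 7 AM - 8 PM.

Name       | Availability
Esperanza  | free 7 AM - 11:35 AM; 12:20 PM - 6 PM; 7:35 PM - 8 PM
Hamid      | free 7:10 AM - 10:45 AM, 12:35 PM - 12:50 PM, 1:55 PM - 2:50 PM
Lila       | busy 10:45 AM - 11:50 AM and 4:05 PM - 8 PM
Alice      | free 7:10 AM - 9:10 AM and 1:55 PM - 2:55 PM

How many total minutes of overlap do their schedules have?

175

Esperanza free: 07:00-11:35, 12:20-18:00, 19:35-20:00.
Hamid free: 07:10-10:45, 12:35-12:50, 13:55-14:50.
Lila free: 07:00-10:45, 11:50-16:05 (invert busy blocks within the working day).
Alice free: 07:10-09:10, 13:55-14:55.
Esperanza ∩ Hamid: 07:10-10:45, 12:35-12:50, 13:55-14:50.
Esperanza ∩ Hamid ∩ Lila: 07:10-10:45, 12:35-12:50, 13:55-14:50.
Esperanza ∩ Hamid ∩ Lila ∩ Alice: 07:10-09:10, 13:55-14:50.
Summing the common windows: 120 + 55 = 175 minutes.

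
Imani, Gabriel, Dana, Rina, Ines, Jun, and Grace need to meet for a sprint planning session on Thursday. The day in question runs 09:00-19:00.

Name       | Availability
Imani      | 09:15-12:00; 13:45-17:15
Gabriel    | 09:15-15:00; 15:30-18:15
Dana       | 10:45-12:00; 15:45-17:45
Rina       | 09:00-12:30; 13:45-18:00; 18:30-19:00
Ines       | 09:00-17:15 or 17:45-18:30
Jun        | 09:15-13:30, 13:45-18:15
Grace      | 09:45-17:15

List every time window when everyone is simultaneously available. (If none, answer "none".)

Imani ∩ Gabriel: 09:15-12:00, 13:45-15:00, 15:30-17:15.
Imani ∩ Gabriel ∩ Dana: 10:45-12:00, 15:45-17:15.
Imani ∩ Gabriel ∩ Dana ∩ Rina: 10:45-12:00, 15:45-17:15.
Imani ∩ Gabriel ∩ Dana ∩ Rina ∩ Ines: 10:45-12:00, 15:45-17:15.
Imani ∩ Gabriel ∩ Dana ∩ Rina ∩ Ines ∩ Jun: 10:45-12:00, 15:45-17:15.
Imani ∩ Gabriel ∩ Dana ∩ Rina ∩ Ines ∩ Jun ∩ Grace: 10:45-12:00, 15:45-17:15.
Those are the intersection windows.

10:45-12:00, 15:45-17:15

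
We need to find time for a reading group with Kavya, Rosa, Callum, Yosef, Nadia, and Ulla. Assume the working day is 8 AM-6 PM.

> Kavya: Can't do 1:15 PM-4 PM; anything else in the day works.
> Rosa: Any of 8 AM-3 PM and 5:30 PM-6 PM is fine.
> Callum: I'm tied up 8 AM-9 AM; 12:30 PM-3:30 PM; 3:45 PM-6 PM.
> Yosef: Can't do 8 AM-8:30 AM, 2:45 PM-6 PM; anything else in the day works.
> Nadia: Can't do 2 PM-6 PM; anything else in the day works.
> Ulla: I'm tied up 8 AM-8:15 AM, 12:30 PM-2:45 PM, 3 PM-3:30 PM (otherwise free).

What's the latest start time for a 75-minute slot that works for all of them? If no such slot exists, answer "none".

11:15

Kavya free: 08:00-13:15, 16:00-18:00 (invert busy blocks within the working day).
Rosa free: 08:00-15:00, 17:30-18:00.
Callum free: 09:00-12:30, 15:30-15:45 (invert busy blocks within the working day).
Yosef free: 08:30-14:45 (invert busy blocks within the working day).
Nadia free: 08:00-14:00 (invert busy blocks within the working day).
Ulla free: 08:15-12:30, 14:45-15:00, 15:30-18:00 (invert busy blocks within the working day).
Kavya ∩ Rosa: 08:00-13:15, 17:30-18:00.
Kavya ∩ Rosa ∩ Callum: 09:00-12:30.
Kavya ∩ Rosa ∩ Callum ∩ Yosef: 09:00-12:30.
Kavya ∩ Rosa ∩ Callum ∩ Yosef ∩ Nadia: 09:00-12:30.
Kavya ∩ Rosa ∩ Callum ∩ Yosef ∩ Nadia ∩ Ulla: 09:00-12:30.
The last common window of at least 75 minutes is 09:00-12:30; a 75-minute meeting can start as late as 11:15 and still end by 12:30.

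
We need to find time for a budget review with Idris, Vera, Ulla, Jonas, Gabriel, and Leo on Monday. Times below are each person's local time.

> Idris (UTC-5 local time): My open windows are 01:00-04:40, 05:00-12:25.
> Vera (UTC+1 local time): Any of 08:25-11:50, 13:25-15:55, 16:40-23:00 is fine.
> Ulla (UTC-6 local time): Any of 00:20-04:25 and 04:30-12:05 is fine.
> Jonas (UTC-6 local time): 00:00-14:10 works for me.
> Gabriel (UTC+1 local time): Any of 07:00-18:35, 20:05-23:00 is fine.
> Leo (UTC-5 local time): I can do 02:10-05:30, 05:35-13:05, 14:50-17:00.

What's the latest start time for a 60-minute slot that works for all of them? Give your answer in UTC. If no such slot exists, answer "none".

16:25

Idris in UTC: 06:00-09:40, 10:00-17:25 (add 5h to convert from UTC-5).
Vera in UTC: 07:25-10:50, 12:25-14:55, 15:40-22:00 (subtract 1h to convert from UTC+1).
Ulla in UTC: 06:20-10:25, 10:30-18:05 (add 6h to convert from UTC-6).
Jonas in UTC: 06:00-20:10 (add 6h to convert from UTC-6).
Gabriel in UTC: 06:00-17:35, 19:05-22:00 (subtract 1h to convert from UTC+1).
Leo in UTC: 07:10-10:30, 10:35-18:05, 19:50-22:00 (add 5h to convert from UTC-5).
Idris ∩ Vera: 07:25-09:40, 10:00-10:50, 12:25-14:55, 15:40-17:25.
Idris ∩ Vera ∩ Ulla: 07:25-09:40, 10:00-10:25, 10:30-10:50, 12:25-14:55, 15:40-17:25.
Idris ∩ Vera ∩ Ulla ∩ Jonas: 07:25-09:40, 10:00-10:25, 10:30-10:50, 12:25-14:55, 15:40-17:25.
Idris ∩ Vera ∩ Ulla ∩ Jonas ∩ Gabriel: 07:25-09:40, 10:00-10:25, 10:30-10:50, 12:25-14:55, 15:40-17:25.
Idris ∩ Vera ∩ Ulla ∩ Jonas ∩ Gabriel ∩ Leo: 07:25-09:40, 10:00-10:25, 10:35-10:50, 12:25-14:55, 15:40-17:25.
The last common window of at least 60 minutes is 15:40-17:25; a 60-minute meeting can start as late as 16:25 and still end by 17:25.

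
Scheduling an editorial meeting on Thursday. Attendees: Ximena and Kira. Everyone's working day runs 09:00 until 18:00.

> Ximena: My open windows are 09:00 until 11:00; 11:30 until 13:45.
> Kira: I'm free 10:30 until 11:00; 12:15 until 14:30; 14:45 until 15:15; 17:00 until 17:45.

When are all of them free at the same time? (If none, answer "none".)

Ximena ∩ Kira: 10:30-11:00, 12:15-13:45.

10:30-11:00, 12:15-13:45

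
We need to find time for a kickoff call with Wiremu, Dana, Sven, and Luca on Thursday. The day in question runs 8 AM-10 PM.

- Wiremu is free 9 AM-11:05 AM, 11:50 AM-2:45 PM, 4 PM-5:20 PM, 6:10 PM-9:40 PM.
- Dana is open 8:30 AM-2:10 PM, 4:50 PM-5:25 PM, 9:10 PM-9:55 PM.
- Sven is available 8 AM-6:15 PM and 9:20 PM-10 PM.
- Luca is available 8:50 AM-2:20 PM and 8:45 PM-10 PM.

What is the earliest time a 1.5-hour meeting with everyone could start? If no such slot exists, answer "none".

09:00

Wiremu ∩ Dana: 09:00-11:05, 11:50-14:10, 16:50-17:20, 21:10-21:40.
Wiremu ∩ Dana ∩ Sven: 09:00-11:05, 11:50-14:10, 16:50-17:20, 21:20-21:40.
Wiremu ∩ Dana ∩ Sven ∩ Luca: 09:00-11:05, 11:50-14:10, 21:20-21:40.
The first common window of at least 90 minutes is 09:00-11:05, so the earliest start is 09:00.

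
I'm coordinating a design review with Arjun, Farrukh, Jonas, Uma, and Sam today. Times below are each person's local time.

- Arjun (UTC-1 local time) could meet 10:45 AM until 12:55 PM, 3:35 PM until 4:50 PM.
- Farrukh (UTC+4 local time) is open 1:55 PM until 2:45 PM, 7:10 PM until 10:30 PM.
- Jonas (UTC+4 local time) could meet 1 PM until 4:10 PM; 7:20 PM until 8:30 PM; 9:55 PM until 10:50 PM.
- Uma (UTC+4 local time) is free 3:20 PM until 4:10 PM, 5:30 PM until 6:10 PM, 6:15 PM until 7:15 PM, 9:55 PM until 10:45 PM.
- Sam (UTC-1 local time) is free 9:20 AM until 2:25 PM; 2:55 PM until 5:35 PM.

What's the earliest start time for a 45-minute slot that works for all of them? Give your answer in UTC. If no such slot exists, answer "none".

none

Arjun in UTC: 11:45-13:55, 16:35-17:50 (add 1h to convert from UTC-1).
Farrukh in UTC: 09:55-10:45, 15:10-18:30 (subtract 4h to convert from UTC+4).
Jonas in UTC: 09:00-12:10, 15:20-16:30, 17:55-18:50 (subtract 4h to convert from UTC+4).
Uma in UTC: 11:20-12:10, 13:30-14:10, 14:15-15:15, 17:55-18:45 (subtract 4h to convert from UTC+4).
Sam in UTC: 10:20-15:25, 15:55-18:35 (add 1h to convert from UTC-1).
Arjun ∩ Farrukh: 16:35-17:50.
Arjun ∩ Farrukh ∩ Jonas: ∅.
Arjun ∩ Farrukh ∩ Jonas ∩ Uma: ∅.
Arjun ∩ Farrukh ∩ Jonas ∩ Uma ∩ Sam: ∅.
There is no time when everyone is free.
No common window is at least 45 minutes long.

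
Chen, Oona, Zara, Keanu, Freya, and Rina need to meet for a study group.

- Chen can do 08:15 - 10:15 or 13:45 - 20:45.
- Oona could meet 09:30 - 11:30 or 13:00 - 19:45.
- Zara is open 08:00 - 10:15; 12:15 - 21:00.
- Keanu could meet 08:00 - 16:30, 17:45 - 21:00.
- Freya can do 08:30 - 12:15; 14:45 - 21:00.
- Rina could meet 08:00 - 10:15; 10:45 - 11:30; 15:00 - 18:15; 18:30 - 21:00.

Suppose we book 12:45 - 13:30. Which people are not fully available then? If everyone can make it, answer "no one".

Chen, Freya, Oona, Rina

Chen: not fully free for 12:45-13:30. Oona: not fully free for 12:45-13:30. Zara: free for 12:45-13:30. Keanu: free for 12:45-13:30. Freya: not fully free for 12:45-13:30. Rina: not fully free for 12:45-13:30.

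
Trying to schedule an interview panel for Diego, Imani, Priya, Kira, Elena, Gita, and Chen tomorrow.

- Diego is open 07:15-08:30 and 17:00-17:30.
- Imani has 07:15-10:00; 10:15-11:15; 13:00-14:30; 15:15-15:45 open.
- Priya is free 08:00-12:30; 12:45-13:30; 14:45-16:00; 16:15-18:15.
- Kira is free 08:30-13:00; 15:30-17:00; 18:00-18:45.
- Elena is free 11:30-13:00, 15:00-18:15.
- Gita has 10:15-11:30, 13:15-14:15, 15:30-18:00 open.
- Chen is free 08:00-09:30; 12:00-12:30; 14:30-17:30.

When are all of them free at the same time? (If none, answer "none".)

none

Diego ∩ Imani: 07:15-08:30.
Diego ∩ Imani ∩ Priya: 08:00-08:30.
Diego ∩ Imani ∩ Priya ∩ Kira: ∅.
Diego ∩ Imani ∩ Priya ∩ Kira ∩ Elena: ∅.
Diego ∩ Imani ∩ Priya ∩ Kira ∩ Elena ∩ Gita: ∅.
Diego ∩ Imani ∩ Priya ∩ Kira ∩ Elena ∩ Gita ∩ Chen: ∅.
There is no time when everyone is free.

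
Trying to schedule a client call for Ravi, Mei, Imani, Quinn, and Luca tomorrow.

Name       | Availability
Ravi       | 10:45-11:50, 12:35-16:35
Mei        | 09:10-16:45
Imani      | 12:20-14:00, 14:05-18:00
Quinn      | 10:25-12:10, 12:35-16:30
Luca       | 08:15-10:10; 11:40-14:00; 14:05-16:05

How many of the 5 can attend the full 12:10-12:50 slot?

2

Mei and Luca can make the full 12:10-12:50 slot — that's 2.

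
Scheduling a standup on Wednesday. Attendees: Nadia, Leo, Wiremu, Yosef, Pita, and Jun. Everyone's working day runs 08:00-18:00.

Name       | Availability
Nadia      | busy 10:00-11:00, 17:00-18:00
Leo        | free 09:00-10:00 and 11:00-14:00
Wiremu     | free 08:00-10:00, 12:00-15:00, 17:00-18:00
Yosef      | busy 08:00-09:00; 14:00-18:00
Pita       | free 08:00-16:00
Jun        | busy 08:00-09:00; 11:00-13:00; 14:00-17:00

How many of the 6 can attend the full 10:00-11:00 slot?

Nadia free: 08:00-10:00, 11:00-17:00 (invert busy blocks within the working day).
Leo free: 09:00-10:00, 11:00-14:00.
Wiremu free: 08:00-10:00, 12:00-15:00, 17:00-18:00.
Yosef free: 09:00-14:00 (invert busy blocks within the working day).
Pita free: 08:00-16:00.
Jun free: 09:00-11:00, 13:00-14:00, 17:00-18:00 (invert busy blocks within the working day).
Yosef, Pita, and Jun can make the full 10:00-11:00 slot — that's 3.

3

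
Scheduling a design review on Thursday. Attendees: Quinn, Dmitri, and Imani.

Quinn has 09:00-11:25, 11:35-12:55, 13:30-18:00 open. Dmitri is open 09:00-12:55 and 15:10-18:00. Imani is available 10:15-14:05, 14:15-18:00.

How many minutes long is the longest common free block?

Quinn ∩ Dmitri: 09:00-11:25, 11:35-12:55, 15:10-18:00.
Quinn ∩ Dmitri ∩ Imani: 10:15-11:25, 11:35-12:55, 15:10-18:00.
The longest is 15:10-18:00 at 170 minutes.

170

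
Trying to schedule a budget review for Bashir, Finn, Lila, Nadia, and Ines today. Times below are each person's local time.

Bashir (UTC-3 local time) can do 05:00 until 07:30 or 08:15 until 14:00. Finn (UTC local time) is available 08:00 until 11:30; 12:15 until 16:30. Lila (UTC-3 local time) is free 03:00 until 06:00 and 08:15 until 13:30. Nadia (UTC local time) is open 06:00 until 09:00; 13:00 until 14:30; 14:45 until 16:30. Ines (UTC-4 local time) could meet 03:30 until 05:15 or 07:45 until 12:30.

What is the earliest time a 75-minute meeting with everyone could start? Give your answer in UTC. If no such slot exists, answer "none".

Bashir in UTC: 08:00-10:30, 11:15-17:00 (add 3h to convert from UTC-3).
Finn in UTC: 08:00-11:30, 12:15-16:30.
Lila in UTC: 06:00-09:00, 11:15-16:30 (add 3h to convert from UTC-3).
Nadia in UTC: 06:00-09:00, 13:00-14:30, 14:45-16:30.
Ines in UTC: 07:30-09:15, 11:45-16:30 (add 4h to convert from UTC-4).
Bashir ∩ Finn: 08:00-10:30, 11:15-11:30, 12:15-16:30.
Bashir ∩ Finn ∩ Lila: 08:00-09:00, 11:15-11:30, 12:15-16:30.
Bashir ∩ Finn ∩ Lila ∩ Nadia: 08:00-09:00, 13:00-14:30, 14:45-16:30.
Bashir ∩ Finn ∩ Lila ∩ Nadia ∩ Ines: 08:00-09:00, 13:00-14:30, 14:45-16:30.
Those are the intersection windows.
The first common window of at least 75 minutes is 13:00-14:30, so the earliest start is 13:00.

13:00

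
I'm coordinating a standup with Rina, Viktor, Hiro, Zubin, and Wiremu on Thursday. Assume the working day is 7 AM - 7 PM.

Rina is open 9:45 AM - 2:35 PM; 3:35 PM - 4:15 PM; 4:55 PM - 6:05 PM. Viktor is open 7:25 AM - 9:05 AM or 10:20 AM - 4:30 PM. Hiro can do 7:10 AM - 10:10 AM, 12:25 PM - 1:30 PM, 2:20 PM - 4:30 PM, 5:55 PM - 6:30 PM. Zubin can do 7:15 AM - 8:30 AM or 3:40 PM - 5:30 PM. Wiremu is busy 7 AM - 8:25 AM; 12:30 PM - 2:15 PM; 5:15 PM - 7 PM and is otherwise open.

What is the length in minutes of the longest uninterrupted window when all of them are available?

Rina free: 09:45-14:35, 15:35-16:15, 16:55-18:05.
Viktor free: 07:25-09:05, 10:20-16:30.
Hiro free: 07:10-10:10, 12:25-13:30, 14:20-16:30, 17:55-18:30.
Zubin free: 07:15-08:30, 15:40-17:30.
Wiremu free: 08:25-12:30, 14:15-17:15 (invert busy blocks within the working day).
Rina ∩ Viktor: 10:20-14:35, 15:35-16:15.
Rina ∩ Viktor ∩ Hiro: 12:25-13:30, 14:20-14:35, 15:35-16:15.
Rina ∩ Viktor ∩ Hiro ∩ Zubin: 15:40-16:15.
Rina ∩ Viktor ∩ Hiro ∩ Zubin ∩ Wiremu: 15:40-16:15.
Those are the intersection windows.
The longest is 15:40-16:15 at 35 minutes.

35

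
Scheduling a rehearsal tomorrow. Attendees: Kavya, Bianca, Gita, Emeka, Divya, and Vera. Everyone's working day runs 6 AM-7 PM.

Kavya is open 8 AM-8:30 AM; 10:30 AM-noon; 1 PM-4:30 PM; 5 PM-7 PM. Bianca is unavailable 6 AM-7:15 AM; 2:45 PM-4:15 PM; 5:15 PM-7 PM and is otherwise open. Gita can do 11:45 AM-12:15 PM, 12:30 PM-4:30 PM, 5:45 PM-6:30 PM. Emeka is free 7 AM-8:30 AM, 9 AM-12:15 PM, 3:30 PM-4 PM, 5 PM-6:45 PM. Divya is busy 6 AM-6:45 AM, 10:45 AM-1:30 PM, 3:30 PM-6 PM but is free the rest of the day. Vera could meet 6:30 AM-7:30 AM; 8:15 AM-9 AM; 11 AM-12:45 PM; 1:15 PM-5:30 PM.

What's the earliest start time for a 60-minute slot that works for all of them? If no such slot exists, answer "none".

Kavya free: 08:00-08:30, 10:30-12:00, 13:00-16:30, 17:00-19:00.
Bianca free: 07:15-14:45, 16:15-17:15 (invert busy blocks within the working day).
Gita free: 11:45-12:15, 12:30-16:30, 17:45-18:30.
Emeka free: 07:00-08:30, 09:00-12:15, 15:30-16:00, 17:00-18:45.
Divya free: 06:45-10:45, 13:30-15:30, 18:00-19:00 (invert busy blocks within the working day).
Vera free: 06:30-07:30, 08:15-09:00, 11:00-12:45, 13:15-17:30.
Kavya ∩ Bianca: 08:00-08:30, 10:30-12:00, 13:00-14:45, 16:15-16:30, 17:00-17:15.
Kavya ∩ Bianca ∩ Gita: 11:45-12:00, 13:00-14:45, 16:15-16:30.
Kavya ∩ Bianca ∩ Gita ∩ Emeka: 11:45-12:00.
Kavya ∩ Bianca ∩ Gita ∩ Emeka ∩ Divya: ∅.
Kavya ∩ Bianca ∩ Gita ∩ Emeka ∩ Divya ∩ Vera: ∅.
There is no time when everyone is free.
No common window is at least 60 minutes long.

none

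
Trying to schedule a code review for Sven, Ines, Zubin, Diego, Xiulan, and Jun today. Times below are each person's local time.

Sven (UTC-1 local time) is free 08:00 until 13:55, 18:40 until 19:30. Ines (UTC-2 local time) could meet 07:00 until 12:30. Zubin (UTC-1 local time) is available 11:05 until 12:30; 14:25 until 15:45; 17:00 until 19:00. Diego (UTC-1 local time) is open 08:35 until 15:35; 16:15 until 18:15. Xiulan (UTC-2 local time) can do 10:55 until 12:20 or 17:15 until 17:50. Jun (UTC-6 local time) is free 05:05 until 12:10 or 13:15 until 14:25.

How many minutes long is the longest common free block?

Sven in UTC: 09:00-14:55, 19:40-20:30 (add 1h to convert from UTC-1).
Ines in UTC: 09:00-14:30 (add 2h to convert from UTC-2).
Zubin in UTC: 12:05-13:30, 15:25-16:45, 18:00-20:00 (add 1h to convert from UTC-1).
Diego in UTC: 09:35-16:35, 17:15-19:15 (add 1h to convert from UTC-1).
Xiulan in UTC: 12:55-14:20, 19:15-19:50 (add 2h to convert from UTC-2).
Jun in UTC: 11:05-18:10, 19:15-20:25 (add 6h to convert from UTC-6).
Sven ∩ Ines: 09:00-14:30.
Sven ∩ Ines ∩ Zubin: 12:05-13:30.
Sven ∩ Ines ∩ Zubin ∩ Diego: 12:05-13:30.
Sven ∩ Ines ∩ Zubin ∩ Diego ∩ Xiulan: 12:55-13:30.
Sven ∩ Ines ∩ Zubin ∩ Diego ∩ Xiulan ∩ Jun: 12:55-13:30.
So the common availability across everyone is 12:55-13:30.
The longest is 12:55-13:30 at 35 minutes.

35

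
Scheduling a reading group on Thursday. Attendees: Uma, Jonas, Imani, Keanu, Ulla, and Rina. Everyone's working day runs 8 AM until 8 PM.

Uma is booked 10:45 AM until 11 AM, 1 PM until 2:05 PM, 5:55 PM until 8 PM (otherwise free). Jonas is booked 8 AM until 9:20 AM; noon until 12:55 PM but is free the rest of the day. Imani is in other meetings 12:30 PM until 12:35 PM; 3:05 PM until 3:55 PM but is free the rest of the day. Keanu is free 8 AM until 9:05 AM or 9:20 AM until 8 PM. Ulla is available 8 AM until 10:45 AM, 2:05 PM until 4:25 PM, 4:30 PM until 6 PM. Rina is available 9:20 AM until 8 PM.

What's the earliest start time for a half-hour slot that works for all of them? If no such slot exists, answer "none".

Uma free: 08:00-10:45, 11:00-13:00, 14:05-17:55 (invert busy blocks within the working day).
Jonas free: 09:20-12:00, 12:55-20:00 (invert busy blocks within the working day).
Imani free: 08:00-12:30, 12:35-15:05, 15:55-20:00 (invert busy blocks within the working day).
Keanu free: 08:00-09:05, 09:20-20:00.
Ulla free: 08:00-10:45, 14:05-16:25, 16:30-18:00.
Rina free: 09:20-20:00.
Uma ∩ Jonas: 09:20-10:45, 11:00-12:00, 12:55-13:00, 14:05-17:55.
Uma ∩ Jonas ∩ Imani: 09:20-10:45, 11:00-12:00, 12:55-13:00, 14:05-15:05, 15:55-17:55.
Uma ∩ Jonas ∩ Imani ∩ Keanu: 09:20-10:45, 11:00-12:00, 12:55-13:00, 14:05-15:05, 15:55-17:55.
Uma ∩ Jonas ∩ Imani ∩ Keanu ∩ Ulla: 09:20-10:45, 14:05-15:05, 15:55-16:25, 16:30-17:55.
Uma ∩ Jonas ∩ Imani ∩ Keanu ∩ Ulla ∩ Rina: 09:20-10:45, 14:05-15:05, 15:55-16:25, 16:30-17:55.
Those are the intersection windows.
The first common window of at least 30 minutes is 09:20-10:45, so the earliest start is 09:20.

09:20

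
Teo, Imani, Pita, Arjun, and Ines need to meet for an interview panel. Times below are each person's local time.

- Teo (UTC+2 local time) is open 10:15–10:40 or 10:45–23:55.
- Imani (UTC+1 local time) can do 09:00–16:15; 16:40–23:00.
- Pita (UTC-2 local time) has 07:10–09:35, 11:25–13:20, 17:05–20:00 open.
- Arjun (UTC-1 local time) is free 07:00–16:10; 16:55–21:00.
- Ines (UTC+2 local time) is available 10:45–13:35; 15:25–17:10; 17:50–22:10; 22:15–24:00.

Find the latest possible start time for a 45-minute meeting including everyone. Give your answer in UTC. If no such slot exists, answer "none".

21:10

Teo in UTC: 08:15-08:40, 08:45-21:55 (subtract 2h to convert from UTC+2).
Imani in UTC: 08:00-15:15, 15:40-22:00 (subtract 1h to convert from UTC+1).
Pita in UTC: 09:10-11:35, 13:25-15:20, 19:05-22:00 (add 2h to convert from UTC-2).
Arjun in UTC: 08:00-17:10, 17:55-22:00 (add 1h to convert from UTC-1).
Ines in UTC: 08:45-11:35, 13:25-15:10, 15:50-20:10, 20:15-22:00 (subtract 2h to convert from UTC+2).
Teo ∩ Imani: 08:15-08:40, 08:45-15:15, 15:40-21:55.
Teo ∩ Imani ∩ Pita: 09:10-11:35, 13:25-15:15, 19:05-21:55.
Teo ∩ Imani ∩ Pita ∩ Arjun: 09:10-11:35, 13:25-15:15, 19:05-21:55.
Teo ∩ Imani ∩ Pita ∩ Arjun ∩ Ines: 09:10-11:35, 13:25-15:10, 19:05-20:10, 20:15-21:55.
The last common window of at least 45 minutes is 20:15-21:55; a 45-minute meeting can start as late as 21:10 and still end by 21:55.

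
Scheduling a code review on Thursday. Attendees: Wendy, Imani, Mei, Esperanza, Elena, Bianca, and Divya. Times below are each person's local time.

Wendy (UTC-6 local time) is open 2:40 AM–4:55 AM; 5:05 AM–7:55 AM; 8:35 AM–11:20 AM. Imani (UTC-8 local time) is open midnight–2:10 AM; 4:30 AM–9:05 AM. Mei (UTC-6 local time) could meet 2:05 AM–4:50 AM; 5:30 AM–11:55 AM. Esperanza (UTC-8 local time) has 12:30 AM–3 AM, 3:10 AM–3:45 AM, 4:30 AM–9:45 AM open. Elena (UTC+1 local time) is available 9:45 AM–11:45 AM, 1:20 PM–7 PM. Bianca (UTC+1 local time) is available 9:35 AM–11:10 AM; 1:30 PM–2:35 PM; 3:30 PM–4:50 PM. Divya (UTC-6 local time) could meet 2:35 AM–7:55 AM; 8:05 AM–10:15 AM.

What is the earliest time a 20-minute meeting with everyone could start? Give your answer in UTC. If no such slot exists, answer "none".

08:45

Wendy in UTC: 08:40-10:55, 11:05-13:55, 14:35-17:20 (add 6h to convert from UTC-6).
Imani in UTC: 08:00-10:10, 12:30-17:05 (add 8h to convert from UTC-8).
Mei in UTC: 08:05-10:50, 11:30-17:55 (add 6h to convert from UTC-6).
Esperanza in UTC: 08:30-11:00, 11:10-11:45, 12:30-17:45 (add 8h to convert from UTC-8).
Elena in UTC: 08:45-10:45, 12:20-18:00 (subtract 1h to convert from UTC+1).
Bianca in UTC: 08:35-10:10, 12:30-13:35, 14:30-15:50 (subtract 1h to convert from UTC+1).
Divya in UTC: 08:35-13:55, 14:05-16:15 (add 6h to convert from UTC-6).
Wendy ∩ Imani: 08:40-10:10, 12:30-13:55, 14:35-17:05.
Wendy ∩ Imani ∩ Mei: 08:40-10:10, 12:30-13:55, 14:35-17:05.
Wendy ∩ Imani ∩ Mei ∩ Esperanza: 08:40-10:10, 12:30-13:55, 14:35-17:05.
Wendy ∩ Imani ∩ Mei ∩ Esperanza ∩ Elena: 08:45-10:10, 12:30-13:55, 14:35-17:05.
Wendy ∩ Imani ∩ Mei ∩ Esperanza ∩ Elena ∩ Bianca: 08:45-10:10, 12:30-13:35, 14:35-15:50.
Wendy ∩ Imani ∩ Mei ∩ Esperanza ∩ Elena ∩ Bianca ∩ Divya: 08:45-10:10, 12:30-13:35, 14:35-15:50.
The first common window of at least 20 minutes is 08:45-10:10, so the earliest start is 08:45.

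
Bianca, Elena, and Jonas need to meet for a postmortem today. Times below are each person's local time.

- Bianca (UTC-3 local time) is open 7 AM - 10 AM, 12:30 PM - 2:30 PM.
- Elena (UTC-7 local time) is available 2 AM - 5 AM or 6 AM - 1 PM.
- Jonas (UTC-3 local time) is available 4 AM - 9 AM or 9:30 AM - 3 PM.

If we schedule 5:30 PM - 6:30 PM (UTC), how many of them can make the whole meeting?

Bianca in UTC: 10:00-13:00, 15:30-17:30 (add 3h to convert from UTC-3).
Elena in UTC: 09:00-12:00, 13:00-20:00 (add 7h to convert from UTC-7).
Jonas in UTC: 07:00-12:00, 12:30-18:00 (add 3h to convert from UTC-3).
Elena can make the full 17:30-18:30 slot — that's 1.

1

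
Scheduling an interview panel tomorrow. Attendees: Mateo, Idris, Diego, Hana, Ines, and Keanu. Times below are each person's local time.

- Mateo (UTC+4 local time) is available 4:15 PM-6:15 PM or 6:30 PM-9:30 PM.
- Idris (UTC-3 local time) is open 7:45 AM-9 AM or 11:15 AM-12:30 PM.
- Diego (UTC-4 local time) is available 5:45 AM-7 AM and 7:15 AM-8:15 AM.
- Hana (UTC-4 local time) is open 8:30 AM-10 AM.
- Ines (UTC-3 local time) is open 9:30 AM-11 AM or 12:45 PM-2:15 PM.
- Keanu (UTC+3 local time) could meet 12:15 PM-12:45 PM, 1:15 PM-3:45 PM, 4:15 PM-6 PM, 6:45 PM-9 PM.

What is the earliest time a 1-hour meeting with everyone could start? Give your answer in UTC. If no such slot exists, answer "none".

none

Mateo in UTC: 12:15-14:15, 14:30-17:30 (subtract 4h to convert from UTC+4).
Idris in UTC: 10:45-12:00, 14:15-15:30 (add 3h to convert from UTC-3).
Diego in UTC: 09:45-11:00, 11:15-12:15 (add 4h to convert from UTC-4).
Hana in UTC: 12:30-14:00 (add 4h to convert from UTC-4).
Ines in UTC: 12:30-14:00, 15:45-17:15 (add 3h to convert from UTC-3).
Keanu in UTC: 09:15-09:45, 10:15-12:45, 13:15-15:00, 15:45-18:00 (subtract 3h to convert from UTC+3).
Mateo ∩ Idris: 14:30-15:30.
Mateo ∩ Idris ∩ Diego: ∅.
Mateo ∩ Idris ∩ Diego ∩ Hana: ∅.
Mateo ∩ Idris ∩ Diego ∩ Hana ∩ Ines: ∅.
Mateo ∩ Idris ∩ Diego ∩ Hana ∩ Ines ∩ Keanu: ∅.
There is no time when everyone is free.
No common window is at least 60 minutes long.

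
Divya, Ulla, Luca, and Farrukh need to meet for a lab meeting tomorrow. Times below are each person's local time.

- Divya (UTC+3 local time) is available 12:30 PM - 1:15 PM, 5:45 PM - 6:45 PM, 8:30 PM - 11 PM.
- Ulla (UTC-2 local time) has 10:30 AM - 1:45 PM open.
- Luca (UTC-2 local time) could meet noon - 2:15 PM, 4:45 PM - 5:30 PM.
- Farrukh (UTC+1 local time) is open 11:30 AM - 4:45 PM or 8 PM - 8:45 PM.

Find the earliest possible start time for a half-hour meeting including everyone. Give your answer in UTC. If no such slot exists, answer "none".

14:45

Divya in UTC: 09:30-10:15, 14:45-15:45, 17:30-20:00 (subtract 3h to convert from UTC+3).
Ulla in UTC: 12:30-15:45 (add 2h to convert from UTC-2).
Luca in UTC: 14:00-16:15, 18:45-19:30 (add 2h to convert from UTC-2).
Farrukh in UTC: 10:30-15:45, 19:00-19:45 (subtract 1h to convert from UTC+1).
Divya ∩ Ulla: 14:45-15:45.
Divya ∩ Ulla ∩ Luca: 14:45-15:45.
Divya ∩ Ulla ∩ Luca ∩ Farrukh: 14:45-15:45.
The first common window of at least 30 minutes is 14:45-15:45, so the earliest start is 14:45.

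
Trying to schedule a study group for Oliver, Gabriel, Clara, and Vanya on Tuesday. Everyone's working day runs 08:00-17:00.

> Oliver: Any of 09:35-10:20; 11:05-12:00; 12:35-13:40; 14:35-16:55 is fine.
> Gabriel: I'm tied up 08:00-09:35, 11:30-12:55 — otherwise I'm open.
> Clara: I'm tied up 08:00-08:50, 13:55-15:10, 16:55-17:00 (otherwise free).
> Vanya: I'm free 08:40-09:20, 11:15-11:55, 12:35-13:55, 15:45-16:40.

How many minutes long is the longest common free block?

55

Oliver free: 09:35-10:20, 11:05-12:00, 12:35-13:40, 14:35-16:55.
Gabriel free: 09:35-11:30, 12:55-17:00 (invert busy blocks within the working day).
Clara free: 08:50-13:55, 15:10-16:55 (invert busy blocks within the working day).
Vanya free: 08:40-09:20, 11:15-11:55, 12:35-13:55, 15:45-16:40.
Oliver ∩ Gabriel: 09:35-10:20, 11:05-11:30, 12:55-13:40, 14:35-16:55.
Oliver ∩ Gabriel ∩ Clara: 09:35-10:20, 11:05-11:30, 12:55-13:40, 15:10-16:55.
Oliver ∩ Gabriel ∩ Clara ∩ Vanya: 11:15-11:30, 12:55-13:40, 15:45-16:40.
The longest is 15:45-16:40 at 55 minutes.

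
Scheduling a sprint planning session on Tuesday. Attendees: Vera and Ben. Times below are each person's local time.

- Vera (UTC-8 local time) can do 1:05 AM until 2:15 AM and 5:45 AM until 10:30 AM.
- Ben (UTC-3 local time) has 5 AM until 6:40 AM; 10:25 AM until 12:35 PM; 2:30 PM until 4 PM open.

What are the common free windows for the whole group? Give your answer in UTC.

Vera in UTC: 09:05-10:15, 13:45-18:30 (add 8h to convert from UTC-8).
Ben in UTC: 08:00-09:40, 13:25-15:35, 17:30-19:00 (add 3h to convert from UTC-3).
Vera ∩ Ben: 09:05-09:40, 13:45-15:35, 17:30-18:30.
So the common availability across everyone is 09:05-09:40, 13:45-15:35, 17:30-18:30.

09:05-09:40, 13:45-15:35, 17:30-18:30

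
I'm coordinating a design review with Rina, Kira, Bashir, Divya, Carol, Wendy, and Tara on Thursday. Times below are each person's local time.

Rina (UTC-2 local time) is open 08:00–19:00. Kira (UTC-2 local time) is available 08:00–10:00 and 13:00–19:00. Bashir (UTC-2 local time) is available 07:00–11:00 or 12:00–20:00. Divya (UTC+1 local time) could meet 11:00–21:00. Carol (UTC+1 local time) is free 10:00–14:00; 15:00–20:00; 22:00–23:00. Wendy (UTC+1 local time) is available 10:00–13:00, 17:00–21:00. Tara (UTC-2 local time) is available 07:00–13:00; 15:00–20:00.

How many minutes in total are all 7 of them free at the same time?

240

Rina in UTC: 10:00-21:00 (add 2h to convert from UTC-2).
Kira in UTC: 10:00-12:00, 15:00-21:00 (add 2h to convert from UTC-2).
Bashir in UTC: 09:00-13:00, 14:00-22:00 (add 2h to convert from UTC-2).
Divya in UTC: 10:00-20:00 (subtract 1h to convert from UTC+1).
Carol in UTC: 09:00-13:00, 14:00-19:00, 21:00-22:00 (subtract 1h to convert from UTC+1).
Wendy in UTC: 09:00-12:00, 16:00-20:00 (subtract 1h to convert from UTC+1).
Tara in UTC: 09:00-15:00, 17:00-22:00 (add 2h to convert from UTC-2).
Rina ∩ Kira: 10:00-12:00, 15:00-21:00.
Rina ∩ Kira ∩ Bashir: 10:00-12:00, 15:00-21:00.
Rina ∩ Kira ∩ Bashir ∩ Divya: 10:00-12:00, 15:00-20:00.
Rina ∩ Kira ∩ Bashir ∩ Divya ∩ Carol: 10:00-12:00, 15:00-19:00.
Rina ∩ Kira ∩ Bashir ∩ Divya ∩ Carol ∩ Wendy: 10:00-12:00, 16:00-19:00.
Rina ∩ Kira ∩ Bashir ∩ Divya ∩ Carol ∩ Wendy ∩ Tara: 10:00-12:00, 17:00-19:00.
Summing the common windows: 120 + 120 = 240 minutes.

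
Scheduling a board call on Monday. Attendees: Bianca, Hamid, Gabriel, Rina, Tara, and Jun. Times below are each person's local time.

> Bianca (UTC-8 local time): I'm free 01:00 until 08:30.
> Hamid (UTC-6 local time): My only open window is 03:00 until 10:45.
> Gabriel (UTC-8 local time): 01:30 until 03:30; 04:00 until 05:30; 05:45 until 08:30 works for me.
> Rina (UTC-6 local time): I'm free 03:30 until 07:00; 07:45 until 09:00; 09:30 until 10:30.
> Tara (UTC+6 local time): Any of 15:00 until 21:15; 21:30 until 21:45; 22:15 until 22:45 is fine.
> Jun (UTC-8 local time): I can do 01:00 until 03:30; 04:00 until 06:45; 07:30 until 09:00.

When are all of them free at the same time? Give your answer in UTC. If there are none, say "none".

Bianca in UTC: 09:00-16:30 (add 8h to convert from UTC-8).
Hamid in UTC: 09:00-16:45 (add 6h to convert from UTC-6).
Gabriel in UTC: 09:30-11:30, 12:00-13:30, 13:45-16:30 (add 8h to convert from UTC-8).
Rina in UTC: 09:30-13:00, 13:45-15:00, 15:30-16:30 (add 6h to convert from UTC-6).
Tara in UTC: 09:00-15:15, 15:30-15:45, 16:15-16:45 (subtract 6h to convert from UTC+6).
Jun in UTC: 09:00-11:30, 12:00-14:45, 15:30-17:00 (add 8h to convert from UTC-8).
Bianca ∩ Hamid: 09:00-16:30.
Bianca ∩ Hamid ∩ Gabriel: 09:30-11:30, 12:00-13:30, 13:45-16:30.
Bianca ∩ Hamid ∩ Gabriel ∩ Rina: 09:30-11:30, 12:00-13:00, 13:45-15:00, 15:30-16:30.
Bianca ∩ Hamid ∩ Gabriel ∩ Rina ∩ Tara: 09:30-11:30, 12:00-13:00, 13:45-15:00, 15:30-15:45, 16:15-16:30.
Bianca ∩ Hamid ∩ Gabriel ∩ Rina ∩ Tara ∩ Jun: 09:30-11:30, 12:00-13:00, 13:45-14:45, 15:30-15:45, 16:15-16:30.

09:30-11:30, 12:00-13:00, 13:45-14:45, 15:30-15:45, 16:15-16:30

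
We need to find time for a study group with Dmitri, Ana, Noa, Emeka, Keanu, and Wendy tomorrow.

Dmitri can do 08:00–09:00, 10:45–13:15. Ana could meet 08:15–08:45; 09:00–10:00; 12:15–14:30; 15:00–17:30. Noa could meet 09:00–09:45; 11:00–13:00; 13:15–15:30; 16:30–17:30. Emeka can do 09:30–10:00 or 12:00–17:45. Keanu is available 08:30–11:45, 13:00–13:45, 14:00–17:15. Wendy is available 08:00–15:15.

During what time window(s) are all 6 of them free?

none

Dmitri ∩ Ana: 08:15-08:45, 12:15-13:15.
Dmitri ∩ Ana ∩ Noa: 12:15-13:00.
Dmitri ∩ Ana ∩ Noa ∩ Emeka: 12:15-13:00.
Dmitri ∩ Ana ∩ Noa ∩ Emeka ∩ Keanu: ∅.
Dmitri ∩ Ana ∩ Noa ∩ Emeka ∩ Keanu ∩ Wendy: ∅.
There is no time when everyone is free.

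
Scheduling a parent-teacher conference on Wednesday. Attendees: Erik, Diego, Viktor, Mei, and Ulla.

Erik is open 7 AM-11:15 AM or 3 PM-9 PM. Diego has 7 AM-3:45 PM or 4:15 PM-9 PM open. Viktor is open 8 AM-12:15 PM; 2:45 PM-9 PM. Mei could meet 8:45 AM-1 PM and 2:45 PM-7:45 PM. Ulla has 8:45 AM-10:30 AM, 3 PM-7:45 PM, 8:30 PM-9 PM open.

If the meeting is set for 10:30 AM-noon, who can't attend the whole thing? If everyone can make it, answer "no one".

Erik, Ulla

Erik: not fully free for 10:30-12:00. Diego: free for 10:30-12:00. Viktor: free for 10:30-12:00. Mei: free for 10:30-12:00. Ulla: not fully free for 10:30-12:00.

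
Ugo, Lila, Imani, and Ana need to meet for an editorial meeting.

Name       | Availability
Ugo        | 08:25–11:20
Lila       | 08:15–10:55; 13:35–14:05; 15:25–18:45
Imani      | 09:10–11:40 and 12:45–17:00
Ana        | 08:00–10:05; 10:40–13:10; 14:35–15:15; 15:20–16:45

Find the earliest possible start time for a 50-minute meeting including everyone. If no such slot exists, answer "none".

09:10

Ugo ∩ Lila: 08:25-10:55.
Ugo ∩ Lila ∩ Imani: 09:10-10:55.
Ugo ∩ Lila ∩ Imani ∩ Ana: 09:10-10:05, 10:40-10:55.
The first common window of at least 50 minutes is 09:10-10:05, so the earliest start is 09:10.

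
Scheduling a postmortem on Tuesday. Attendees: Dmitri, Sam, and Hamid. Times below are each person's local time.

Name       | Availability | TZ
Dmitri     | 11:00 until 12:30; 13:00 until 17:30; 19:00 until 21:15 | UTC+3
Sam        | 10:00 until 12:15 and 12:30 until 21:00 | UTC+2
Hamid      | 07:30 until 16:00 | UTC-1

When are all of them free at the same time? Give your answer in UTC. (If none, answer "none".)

08:30-09:30, 10:00-10:15, 10:30-14:30, 16:00-17:00

Dmitri in UTC: 08:00-09:30, 10:00-14:30, 16:00-18:15 (subtract 3h to convert from UTC+3).
Sam in UTC: 08:00-10:15, 10:30-19:00 (subtract 2h to convert from UTC+2).
Hamid in UTC: 08:30-17:00 (add 1h to convert from UTC-1).
Dmitri ∩ Sam: 08:00-09:30, 10:00-10:15, 10:30-14:30, 16:00-18:15.
Dmitri ∩ Sam ∩ Hamid: 08:30-09:30, 10:00-10:15, 10:30-14:30, 16:00-17:00.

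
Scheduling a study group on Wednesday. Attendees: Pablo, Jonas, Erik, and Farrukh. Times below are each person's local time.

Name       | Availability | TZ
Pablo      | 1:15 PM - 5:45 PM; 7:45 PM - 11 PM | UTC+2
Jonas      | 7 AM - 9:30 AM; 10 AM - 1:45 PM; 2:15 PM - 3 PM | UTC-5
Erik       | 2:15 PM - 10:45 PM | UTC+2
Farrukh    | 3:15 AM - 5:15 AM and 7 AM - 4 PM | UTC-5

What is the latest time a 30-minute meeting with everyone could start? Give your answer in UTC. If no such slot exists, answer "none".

Pablo in UTC: 11:15-15:45, 17:45-21:00 (subtract 2h to convert from UTC+2).
Jonas in UTC: 12:00-14:30, 15:00-18:45, 19:15-20:00 (add 5h to convert from UTC-5).
Erik in UTC: 12:15-20:45 (subtract 2h to convert from UTC+2).
Farrukh in UTC: 08:15-10:15, 12:00-21:00 (add 5h to convert from UTC-5).
Pablo ∩ Jonas: 12:00-14:30, 15:00-15:45, 17:45-18:45, 19:15-20:00.
Pablo ∩ Jonas ∩ Erik: 12:15-14:30, 15:00-15:45, 17:45-18:45, 19:15-20:00.
Pablo ∩ Jonas ∩ Erik ∩ Farrukh: 12:15-14:30, 15:00-15:45, 17:45-18:45, 19:15-20:00.
The last common window of at least 30 minutes is 19:15-20:00; a 30-minute meeting can start as late as 19:30 and still end by 20:00.

19:30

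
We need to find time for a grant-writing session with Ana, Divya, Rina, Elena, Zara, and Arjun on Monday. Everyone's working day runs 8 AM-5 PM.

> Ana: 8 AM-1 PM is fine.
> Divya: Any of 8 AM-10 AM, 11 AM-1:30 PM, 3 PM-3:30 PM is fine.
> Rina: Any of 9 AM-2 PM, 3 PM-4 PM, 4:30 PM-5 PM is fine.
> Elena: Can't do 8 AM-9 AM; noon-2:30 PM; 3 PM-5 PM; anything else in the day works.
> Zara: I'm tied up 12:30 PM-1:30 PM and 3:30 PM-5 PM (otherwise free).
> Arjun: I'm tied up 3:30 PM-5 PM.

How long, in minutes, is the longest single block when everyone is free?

60

Ana free: 08:00-13:00.
Divya free: 08:00-10:00, 11:00-13:30, 15:00-15:30.
Rina free: 09:00-14:00, 15:00-16:00, 16:30-17:00.
Elena free: 09:00-12:00, 14:30-15:00 (invert busy blocks within the working day).
Zara free: 08:00-12:30, 13:30-15:30 (invert busy blocks within the working day).
Arjun free: 08:00-15:30 (invert busy blocks within the working day).
Ana ∩ Divya: 08:00-10:00, 11:00-13:00.
Ana ∩ Divya ∩ Rina: 09:00-10:00, 11:00-13:00.
Ana ∩ Divya ∩ Rina ∩ Elena: 09:00-10:00, 11:00-12:00.
Ana ∩ Divya ∩ Rina ∩ Elena ∩ Zara: 09:00-10:00, 11:00-12:00.
Ana ∩ Divya ∩ Rina ∩ Elena ∩ Zara ∩ Arjun: 09:00-10:00, 11:00-12:00.
So the common availability across everyone is 09:00-10:00, 11:00-12:00.
The longest is 09:00-10:00 at 60 minutes.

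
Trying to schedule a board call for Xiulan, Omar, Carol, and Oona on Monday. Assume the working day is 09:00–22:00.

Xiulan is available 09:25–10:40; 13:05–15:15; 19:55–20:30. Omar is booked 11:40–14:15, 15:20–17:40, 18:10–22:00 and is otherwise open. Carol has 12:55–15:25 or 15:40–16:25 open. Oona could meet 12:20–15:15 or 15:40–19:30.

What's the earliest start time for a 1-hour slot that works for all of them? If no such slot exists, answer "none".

Xiulan free: 09:25-10:40, 13:05-15:15, 19:55-20:30.
Omar free: 09:00-11:40, 14:15-15:20, 17:40-18:10 (invert busy blocks within the working day).
Carol free: 12:55-15:25, 15:40-16:25.
Oona free: 12:20-15:15, 15:40-19:30.
Xiulan ∩ Omar: 09:25-10:40, 14:15-15:15.
Xiulan ∩ Omar ∩ Carol: 14:15-15:15.
Xiulan ∩ Omar ∩ Carol ∩ Oona: 14:15-15:15.
The first common window of at least 60 minutes is 14:15-15:15, so the earliest start is 14:15.

14:15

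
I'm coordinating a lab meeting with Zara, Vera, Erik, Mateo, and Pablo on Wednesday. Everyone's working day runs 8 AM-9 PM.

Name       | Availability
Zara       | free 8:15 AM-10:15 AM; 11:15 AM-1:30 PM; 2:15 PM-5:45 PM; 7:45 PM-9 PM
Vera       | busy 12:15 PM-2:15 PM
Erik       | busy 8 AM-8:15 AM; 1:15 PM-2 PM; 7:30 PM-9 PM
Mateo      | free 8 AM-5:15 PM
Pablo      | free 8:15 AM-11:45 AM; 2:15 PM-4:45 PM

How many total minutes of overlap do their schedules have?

Zara free: 08:15-10:15, 11:15-13:30, 14:15-17:45, 19:45-21:00.
Vera free: 08:00-12:15, 14:15-21:00 (invert busy blocks within the working day).
Erik free: 08:15-13:15, 14:00-19:30 (invert busy blocks within the working day).
Mateo free: 08:00-17:15.
Pablo free: 08:15-11:45, 14:15-16:45.
Zara ∩ Vera: 08:15-10:15, 11:15-12:15, 14:15-17:45, 19:45-21:00.
Zara ∩ Vera ∩ Erik: 08:15-10:15, 11:15-12:15, 14:15-17:45.
Zara ∩ Vera ∩ Erik ∩ Mateo: 08:15-10:15, 11:15-12:15, 14:15-17:15.
Zara ∩ Vera ∩ Erik ∩ Mateo ∩ Pablo: 08:15-10:15, 11:15-11:45, 14:15-16:45.
Summing the common windows: 120 + 30 + 150 = 300 minutes.

300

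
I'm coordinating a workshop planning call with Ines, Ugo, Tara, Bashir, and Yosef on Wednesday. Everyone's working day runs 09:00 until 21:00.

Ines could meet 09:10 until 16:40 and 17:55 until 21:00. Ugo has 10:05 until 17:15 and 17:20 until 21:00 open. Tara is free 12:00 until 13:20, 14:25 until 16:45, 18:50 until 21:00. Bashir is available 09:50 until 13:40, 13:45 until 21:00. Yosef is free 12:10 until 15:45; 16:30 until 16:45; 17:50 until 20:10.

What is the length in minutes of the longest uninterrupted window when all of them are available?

80

Ines ∩ Ugo: 10:05-16:40, 17:55-21:00.
Ines ∩ Ugo ∩ Tara: 12:00-13:20, 14:25-16:40, 18:50-21:00.
Ines ∩ Ugo ∩ Tara ∩ Bashir: 12:00-13:20, 14:25-16:40, 18:50-21:00.
Ines ∩ Ugo ∩ Tara ∩ Bashir ∩ Yosef: 12:10-13:20, 14:25-15:45, 16:30-16:40, 18:50-20:10.
So the common availability across everyone is 12:10-13:20, 14:25-15:45, 16:30-16:40, 18:50-20:10.
The longest is 14:25-15:45 at 80 minutes.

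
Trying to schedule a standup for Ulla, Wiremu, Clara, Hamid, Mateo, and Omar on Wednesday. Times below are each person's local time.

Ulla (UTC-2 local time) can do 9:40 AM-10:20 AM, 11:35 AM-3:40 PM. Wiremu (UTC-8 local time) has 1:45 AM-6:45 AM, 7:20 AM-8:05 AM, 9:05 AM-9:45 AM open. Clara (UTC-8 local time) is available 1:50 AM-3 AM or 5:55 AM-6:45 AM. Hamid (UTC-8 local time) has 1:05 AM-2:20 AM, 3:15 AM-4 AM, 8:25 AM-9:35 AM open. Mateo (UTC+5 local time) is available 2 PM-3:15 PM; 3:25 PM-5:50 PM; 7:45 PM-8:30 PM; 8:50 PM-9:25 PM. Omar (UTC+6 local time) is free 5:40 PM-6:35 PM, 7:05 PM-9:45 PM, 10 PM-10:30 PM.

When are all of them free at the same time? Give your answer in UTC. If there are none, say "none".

Ulla in UTC: 11:40-12:20, 13:35-17:40 (add 2h to convert from UTC-2).
Wiremu in UTC: 09:45-14:45, 15:20-16:05, 17:05-17:45 (add 8h to convert from UTC-8).
Clara in UTC: 09:50-11:00, 13:55-14:45 (add 8h to convert from UTC-8).
Hamid in UTC: 09:05-10:20, 11:15-12:00, 16:25-17:35 (add 8h to convert from UTC-8).
Mateo in UTC: 09:00-10:15, 10:25-12:50, 14:45-15:30, 15:50-16:25 (subtract 5h to convert from UTC+5).
Omar in UTC: 11:40-12:35, 13:05-15:45, 16:00-16:30 (subtract 6h to convert from UTC+6).
Ulla ∩ Wiremu: 11:40-12:20, 13:35-14:45, 15:20-16:05, 17:05-17:40.
Ulla ∩ Wiremu ∩ Clara: 13:55-14:45.
Ulla ∩ Wiremu ∩ Clara ∩ Hamid: ∅.
Ulla ∩ Wiremu ∩ Clara ∩ Hamid ∩ Mateo: ∅.
Ulla ∩ Wiremu ∩ Clara ∩ Hamid ∩ Mateo ∩ Omar: ∅.
There is no time when everyone is free.

none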